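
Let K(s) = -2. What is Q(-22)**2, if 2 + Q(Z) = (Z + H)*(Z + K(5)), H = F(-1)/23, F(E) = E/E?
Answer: 145781476/529 ≈ 2.7558e+5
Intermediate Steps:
F(E) = 1
H = 1/23 ≈ 0.043478
Q(Z) = -2 + (-2 + Z)*(1/23 + Z) (Q(Z) = -2 + (Z + 1/23)*(Z - 2) = -2 + (1/23 + Z)*(-2 + Z) = -2 + (-2 + Z)*(1/23 + Z))
Q(-22)**2 = (-48/23 + (-22)**2 - 45/23*(-22))**2 = (-48/23 + 484 + 990/23)**2 = (12074/23)**2 = 145781476/529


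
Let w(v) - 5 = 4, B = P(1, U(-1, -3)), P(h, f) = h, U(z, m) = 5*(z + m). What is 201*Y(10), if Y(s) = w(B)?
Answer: 1809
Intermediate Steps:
U(z, m) = 5*m + 5*z (U(z, m) = 5*(m + z) = 5*m + 5*z)
B = 1
w(v) = 9 (w(v) = 5 + 4 = 9)
Y(s) = 9
201*Y(10) = 201*9 = 1809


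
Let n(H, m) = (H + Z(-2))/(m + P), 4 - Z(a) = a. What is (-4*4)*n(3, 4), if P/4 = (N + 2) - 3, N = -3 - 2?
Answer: 36/5 ≈ 7.2000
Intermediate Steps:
Z(a) = 4 - a
N = -5
P = -24 (P = 4*((-5 + 2) - 3) = 4*(-3 - 3) = 4*(-6) = -24)
n(H, m) = (6 + H)/(-24 + m) (n(H, m) = (H + (4 - 1*(-2)))/(m - 24) = (H + (4 + 2))/(-24 + m) = (H + 6)/(-24 + m) = (6 + H)/(-24 + m))
(-4*4)*n(3, 4) = (-4*4)*((6 + 3)/(-24 + 4)) = -16*9/(-20) = -(-4)*9/5 = -16*(-9/20) = 36/5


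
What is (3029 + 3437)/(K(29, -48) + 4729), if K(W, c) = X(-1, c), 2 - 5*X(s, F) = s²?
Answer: 16165/11823 ≈ 1.3673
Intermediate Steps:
X(s, F) = ⅖ - s²/5
K(W, c) = ⅕ (K(W, c) = ⅖ - ⅕*(-1)² = ⅖ - ⅕*1 = ⅖ - ⅕ = ⅕)
(3029 + 3437)/(K(29, -48) + 4729) = (3029 + 3437)/(⅕ + 4729) = 6466/(23646/5) = 6466*(5/23646) = 16165/11823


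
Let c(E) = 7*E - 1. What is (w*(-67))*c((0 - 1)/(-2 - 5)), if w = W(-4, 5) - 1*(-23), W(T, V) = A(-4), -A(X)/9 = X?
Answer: 0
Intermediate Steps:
A(X) = -9*X
W(T, V) = 36 (W(T, V) = -9*(-4) = 36)
c(E) = -1 + 7*E
w = 59 (w = 36 - 1*(-23) = 36 + 23 = 59)
(w*(-67))*c((0 - 1)/(-2 - 5)) = (59*(-67))*(-1 + 7*((0 - 1)/(-2 - 5))) = -3953*(-1 + 7*(-1/(-7))) = -3953*(-1 + 7*(-1*(-⅐))) = -3953*(-1 + 7*(⅐)) = -3953*(-1 + 1) = -3953*0 = 0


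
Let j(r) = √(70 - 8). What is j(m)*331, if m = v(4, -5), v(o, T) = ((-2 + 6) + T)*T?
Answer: 331*√62 ≈ 2606.3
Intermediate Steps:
v(o, T) = T*(4 + T) (v(o, T) = (4 + T)*T = T*(4 + T))
m = 5 (m = -5*(4 - 5) = -5*(-1) = 5)
j(r) = √62
j(m)*331 = √62*331 = 331*√62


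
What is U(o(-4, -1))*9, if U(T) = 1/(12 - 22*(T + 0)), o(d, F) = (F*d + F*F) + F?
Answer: -9/76 ≈ -0.11842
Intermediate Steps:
o(d, F) = F + F² + F*d (o(d, F) = (F*d + F²) + F = (F² + F*d) + F = F + F² + F*d)
U(T) = 1/(12 - 22*T)
U(o(-4, -1))*9 = -1/(-12 + 22*(-(1 - 1 - 4)))*9 = -1/(-12 + 22*(-1*(-4)))*9 = -1/(-12 + 22*4)*9 = -1/(-12 + 88)*9 = -1/76*9 = -9/76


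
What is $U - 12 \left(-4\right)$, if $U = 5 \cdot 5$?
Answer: $73$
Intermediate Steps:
$U = 25$
$U - 12 \left(-4\right) = 25 - 12 \left(-4\right) = 25 - -48 = 25 + 48 = 73$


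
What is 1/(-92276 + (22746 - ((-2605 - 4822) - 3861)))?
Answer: -1/58242 ≈ -1.7170e-5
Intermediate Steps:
1/(-92276 + (22746 - ((-2605 - 4822) - 3861))) = 1/(-92276 + (22746 - (-7427 - 3861))) = 1/(-92276 + (22746 - 1*(-11288))) = 1/(-92276 + (22746 + 11288)) = 1/(-92276 + 34034) = 1/(-58242) = -1/58242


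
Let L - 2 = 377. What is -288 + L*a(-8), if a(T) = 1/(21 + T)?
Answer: -3365/13 ≈ -258.85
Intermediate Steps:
L = 379 (L = 2 + 377 = 379)
-288 + L*a(-8) = -288 + 379/(21 - 8) = -288 + 379/13 = -3365/13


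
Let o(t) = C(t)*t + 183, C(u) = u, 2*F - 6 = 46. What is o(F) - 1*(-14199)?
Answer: 15058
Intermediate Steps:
F = 26 (F = 3 + (½)*46 = 3 + 23 = 26)
o(t) = 183 + t² (o(t) = t*t + 183 = t² + 183 = 183 + t²)
o(F) - 1*(-14199) = (183 + 26²) - 1*(-14199) = (183 + 676) + 14199 = 859 + 14199 = 15058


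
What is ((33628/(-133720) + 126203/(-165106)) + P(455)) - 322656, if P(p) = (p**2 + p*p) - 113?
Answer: 125954821615887/1379873395 ≈ 91280.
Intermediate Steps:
P(p) = -113 + 2*p**2 (P(p) = (p**2 + p**2) - 113 = 2*p**2 - 113 = -113 + 2*p**2)
((33628/(-133720) + 126203/(-165106)) + P(455)) - 322656 = ((33628/(-133720) + 126203/(-165106)) + (-113 + 2*455**2)) - 322656 = ((33628*(-1/133720) + 126203*(-1/165106)) + (-113 + 2*207025)) - 322656 = ((-8407/33430 - 126203/165106) + (-113 + 414050)) - 322656 = (-1401753108/1379873395 + 413937) - 322656 = 571179251753007/1379873395 - 322656 = 125954821615887/1379873395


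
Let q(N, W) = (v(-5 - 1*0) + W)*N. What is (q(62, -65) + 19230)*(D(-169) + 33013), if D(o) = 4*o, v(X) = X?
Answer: 481497930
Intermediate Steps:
q(N, W) = N*(-5 + W) (q(N, W) = ((-5 - 1*0) + W)*N = ((-5 + 0) + W)*N = (-5 + W)*N = N*(-5 + W))
(q(62, -65) + 19230)*(D(-169) + 33013) = (62*(-5 - 65) + 19230)*(4*(-169) + 33013) = (62*(-70) + 19230)*(-676 + 33013) = (-4340 + 19230)*32337 = 14890*32337 = 481497930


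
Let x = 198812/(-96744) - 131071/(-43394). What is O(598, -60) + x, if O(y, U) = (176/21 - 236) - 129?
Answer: -217739753727/612224249 ≈ -355.65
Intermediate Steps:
x = 253317806/262381821 (x = 198812*(-1/96744) - 131071*(-1/43394) = -49703/24186 + 131071/43394 = 253317806/262381821 ≈ 0.96546)
O(y, U) = -7489/21 (O(y, U) = (176*(1/21) - 236) - 129 = (176/21 - 236) - 129 = -4780/21 - 129 = -7489/21)
O(598, -60) + x = -7489/21 + 253317806/262381821 = -217739753727/612224249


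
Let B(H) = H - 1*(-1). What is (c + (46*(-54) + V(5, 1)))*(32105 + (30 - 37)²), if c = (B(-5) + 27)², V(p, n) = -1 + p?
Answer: -62732454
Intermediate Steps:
B(H) = 1 + H (B(H) = H + 1 = 1 + H)
c = 529 (c = ((1 - 5) + 27)² = (-4 + 27)² = 23² = 529)
(c + (46*(-54) + V(5, 1)))*(32105 + (30 - 37)²) = (529 + (46*(-54) + (-1 + 5)))*(32105 + (30 - 37)²) = (529 + (-2484 + 4))*(32105 + (-7)²) = (529 - 2480)*(32105 + 49) = -1951*32154 = -62732454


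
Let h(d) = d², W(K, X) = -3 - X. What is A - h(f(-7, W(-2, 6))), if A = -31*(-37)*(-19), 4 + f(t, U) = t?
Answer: -21914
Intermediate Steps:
f(t, U) = -4 + t
A = -21793 (A = 1147*(-19) = -21793)
A - h(f(-7, W(-2, 6))) = -21793 - (-4 - 7)² = -21793 - 1*(-11)² = -21793 - 1*121 = -21793 - 121 = -21914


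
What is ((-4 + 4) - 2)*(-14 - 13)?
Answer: 54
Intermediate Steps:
((-4 + 4) - 2)*(-14 - 13) = (0 - 2)*(-27) = -2*(-27) = 54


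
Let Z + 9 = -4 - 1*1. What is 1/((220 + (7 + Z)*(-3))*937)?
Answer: 1/225817 ≈ 4.4284e-6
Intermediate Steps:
Z = -14 (Z = -9 + (-4 - 1*1) = -9 + (-4 - 1) = -9 - 5 = -14)
1/((220 + (7 + Z)*(-3))*937) = 1/((220 + (7 - 14)*(-3))*937) = (1/937)/(220 - 7*(-3)) = (1/937)/(220 + 21) = (1/937)/241 = (1/241)*(1/937) = 1/225817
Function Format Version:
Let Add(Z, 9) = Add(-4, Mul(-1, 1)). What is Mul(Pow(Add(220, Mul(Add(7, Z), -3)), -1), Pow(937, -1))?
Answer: Rational(1, 225817) ≈ 4.4284e-6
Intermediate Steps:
Z = -14 (Z = Add(-9, Add(-4, Mul(-1, 1))) = Add(-9, Add(-4, -1)) = Add(-9, -5) = -14)
Mul(Pow(Add(220, Mul(Add(7, Z), -3)), -1), Pow(937, -1)) = Mul(Pow(Add(220, Mul(Add(7, -14), -3)), -1), Pow(937, -1)) = Mul(Pow(Add(220, Mul(-7, -3)), -1), Rational(1, 937)) = Mul(Pow(Add(220, 21), -1), Rational(1, 937)) = Mul(Pow(241, -1), Rational(1, 937)) = Mul(Rational(1, 241), Rational(1, 937)) = Rational(1, 225817)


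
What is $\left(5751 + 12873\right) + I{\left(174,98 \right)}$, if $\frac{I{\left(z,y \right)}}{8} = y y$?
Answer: $95456$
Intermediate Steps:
$I{\left(z,y \right)} = 8 y^{2}$ ($I{\left(z,y \right)} = 8 y y = 8 y^{2}$)
$\left(5751 + 12873\right) + I{\left(174,98 \right)} = \left(5751 + 12873\right) + 8 \cdot 98^{2} = 18624 + 8 \cdot 9604 = 18624 + 76832 = 95456$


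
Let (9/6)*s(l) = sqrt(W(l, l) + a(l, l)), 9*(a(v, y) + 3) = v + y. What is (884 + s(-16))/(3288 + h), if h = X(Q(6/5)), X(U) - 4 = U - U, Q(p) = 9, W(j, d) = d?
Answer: 221/823 + I*sqrt(203)/14814 ≈ 0.26853 + 0.00096178*I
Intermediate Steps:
a(v, y) = -3 + v/9 + y/9 (a(v, y) = -3 + (v + y)/9 = -3 + (v/9 + y/9) = -3 + v/9 + y/9)
X(U) = 4 (X(U) = 4 + (U - U) = 4 + 0 = 4)
s(l) = 2*sqrt(-3 + 11*l/9)/3 (s(l) = 2*sqrt(l + (-3 + l/9 + l/9))/3 = 2*sqrt(l + (-3 + 2*l/9))/3 = 2*sqrt(-3 + 11*l/9)/3)
h = 4
(884 + s(-16))/(3288 + h) = (884 + 2*sqrt(-27 + 11*(-16))/9)/(3288 + 4) = (884 + 2*sqrt(-27 - 176)/9)/3292 = (884 + 2*sqrt(-203)/9)*(1/3292) = (884 + 2*(I*sqrt(203))/9)*(1/3292) = (884 + 2*I*sqrt(203)/9)*(1/3292) = 221/823 + I*sqrt(203)/14814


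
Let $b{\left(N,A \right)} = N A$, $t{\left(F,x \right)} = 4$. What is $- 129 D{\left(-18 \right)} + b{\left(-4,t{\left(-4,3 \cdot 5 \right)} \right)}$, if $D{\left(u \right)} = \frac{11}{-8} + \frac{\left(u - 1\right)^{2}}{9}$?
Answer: $- \frac{120311}{24} \approx -5013.0$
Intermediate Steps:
$b{\left(N,A \right)} = A N$
$D{\left(u \right)} = - \frac{11}{8} + \frac{\left(-1 + u\right)^{2}}{9}$ ($D{\left(u \right)} = 11 \left(- \frac{1}{8}\right) + \left(-1 + u\right)^{2} \cdot \frac{1}{9} = - \frac{11}{8} + \frac{\left(-1 + u\right)^{2}}{9}$)
$- 129 D{\left(-18 \right)} + b{\left(-4,t{\left(-4,3 \cdot 5 \right)} \right)} = - 129 \left(- \frac{11}{8} + \frac{\left(-1 - 18\right)^{2}}{9}\right) + 4 \left(-4\right) = - 129 \left(- \frac{11}{8} + \frac{\left(-19\right)^{2}}{9}\right) - 16 = - 129 \left(- \frac{11}{8} + \frac{1}{9} \cdot 361\right) - 16 = - 129 \left(- \frac{11}{8} + \frac{361}{9}\right) - 16 = \left(-129\right) \frac{2789}{72} - 16 = - \frac{119927}{24} - 16 = - \frac{120311}{24}$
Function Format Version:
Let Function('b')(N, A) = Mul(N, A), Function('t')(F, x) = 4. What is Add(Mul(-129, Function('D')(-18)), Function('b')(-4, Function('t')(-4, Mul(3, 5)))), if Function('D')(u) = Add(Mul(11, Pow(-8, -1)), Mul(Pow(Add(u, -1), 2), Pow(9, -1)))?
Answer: Rational(-120311, 24) ≈ -5013.0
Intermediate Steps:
Function('b')(N, A) = Mul(A, N)
Function('D')(u) = Add(Rational(-11, 8), Mul(Rational(1, 9), Pow(Add(-1, u), 2))) (Function('D')(u) = Add(Mul(11, Rational(-1, 8)), Mul(Pow(Add(-1, u), 2), Rational(1, 9))) = Add(Rational(-11, 8), Mul(Rational(1, 9), Pow(Add(-1, u), 2))))
Add(Mul(-129, Function('D')(-18)), Function('b')(-4, Function('t')(-4, Mul(3, 5)))) = Add(Mul(-129, Add(Rational(-11, 8), Mul(Rational(1, 9), Pow(Add(-1, -18), 2)))), Mul(4, -4)) = Add(Mul(-129, Add(Rational(-11, 8), Mul(Rational(1, 9), Pow(-19, 2)))), -16) = Add(Mul(-129, Add(Rational(-11, 8), Mul(Rational(1, 9), 361))), -16) = Add(Mul(-129, Add(Rational(-11, 8), Rational(361, 9))), -16) = Add(Mul(-129, Rational(2789, 72)), -16) = Add(Rational(-119927, 24), -16) = Rational(-120311, 24)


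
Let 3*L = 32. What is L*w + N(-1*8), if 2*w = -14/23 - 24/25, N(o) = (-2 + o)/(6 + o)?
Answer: -5807/1725 ≈ -3.3664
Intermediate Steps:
N(o) = (-2 + o)/(6 + o)
L = 32/3 (L = (⅓)*32 = 32/3 ≈ 10.667)
w = -451/575 (w = (-14/23 - 24/25)/2 = (½)*(-902/575) = -451/575 ≈ -0.78435)
L*w + N(-1*8) = (32/3)*(-451/575) + (-2 - 1*8)/(6 - 1*8) = -14432/1725 + (-2 - 8)/(6 - 8) = -14432/1725 - 10/(-2) = -14432/1725 - ½*(-10) = -14432/1725 + 5 = -5807/1725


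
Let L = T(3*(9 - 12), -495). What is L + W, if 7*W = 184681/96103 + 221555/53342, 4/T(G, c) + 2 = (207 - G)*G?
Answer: 616953366123/712559345414 ≈ 0.86583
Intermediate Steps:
T(G, c) = 4/(-2 + G*(207 - G)) (T(G, c) = 4/(-2 + (207 - G)*G) = 4/(-2 + G*(207 - G)))
W = 4449050581/5126326226 (W = (184681/96103 + 221555/53342)/7 = (184681*(1/96103) + 221555*(1/53342))/7 = (26383/13729 + 221555/53342)/7 = (1/7)*(4449050581/732332318) = 4449050581/5126326226 ≈ 0.86788)
L = -2/973 (L = -4/(2 + (3*(9 - 12))**2 - 621*(9 - 12)) = -4/(2 + (3*(-3))**2 - 621*(-3)) = -4/(2 + (-9)**2 - 207*(-9)) = -4/(2 + 81 + 1863) = -4/1946 = -4*1/1946 = -2/973 ≈ -0.0020555)
L + W = -2/973 + 4449050581/5126326226 = 616953366123/712559345414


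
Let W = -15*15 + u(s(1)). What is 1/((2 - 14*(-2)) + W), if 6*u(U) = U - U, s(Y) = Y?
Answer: -1/195 ≈ -0.0051282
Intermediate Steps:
u(U) = 0 (u(U) = (U - U)/6 = (⅙)*0 = 0)
W = -225 (W = -15*15 + 0 = -225 + 0 = -225)
1/((2 - 14*(-2)) + W) = 1/((2 - 14*(-2)) - 225) = 1/((2 + 28) - 225) = 1/(30 - 225) = 1/(-195) = -1/195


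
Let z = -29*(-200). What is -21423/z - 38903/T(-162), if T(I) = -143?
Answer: 222573911/829400 ≈ 268.36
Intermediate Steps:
z = 5800
-21423/z - 38903/T(-162) = -21423/5800 - 38903/(-143) = -21423*1/5800 - 38903*(-1/143) = -21423/5800 + 38903/143 = 222573911/829400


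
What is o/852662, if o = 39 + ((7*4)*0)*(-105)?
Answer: 39/852662 ≈ 4.5739e-5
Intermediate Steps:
o = 39 (o = 39 + (28*0)*(-105) = 39 + 0*(-105) = 39 + 0 = 39)
o/852662 = 39/852662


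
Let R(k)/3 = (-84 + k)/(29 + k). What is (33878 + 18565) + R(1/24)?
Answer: 36546726/697 ≈ 52434.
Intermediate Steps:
R(k) = 3*(-84 + k)/(29 + k) (R(k) = 3*((-84 + k)/(29 + k)) = 3*(-84 + k)/(29 + k))
(33878 + 18565) + R(1/24) = (33878 + 18565) + 3*(-84 + 1/24)/(29 + 1/24) = 52443 + 3*(-84 + 1/24)/(29 + 1/24) = 52443 + 3*(-2015/24)/(697/24) = 52443 + 3*(24/697)*(-2015/24) = 52443 - 6045/697 = 36546726/697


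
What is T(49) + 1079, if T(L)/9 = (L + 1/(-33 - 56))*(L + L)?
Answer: 3941551/89 ≈ 44287.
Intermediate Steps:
T(L) = 18*L*(-1/89 + L) (T(L) = 9*((L + 1/(-33 - 56))*(L + L)) = 9*((L + 1/(-89))*(2*L)) = 9*((L - 1/89)*(2*L)) = 9*((-1/89 + L)*(2*L)) = 9*(2*L*(-1/89 + L)) = 18*L*(-1/89 + L))
T(49) + 1079 = (18/89)*49*(-1 + 89*49) + 1079 = (18/89)*49*(-1 + 4361) + 1079 = (18/89)*49*4360 + 1079 = 3845520/89 + 1079 = 3941551/89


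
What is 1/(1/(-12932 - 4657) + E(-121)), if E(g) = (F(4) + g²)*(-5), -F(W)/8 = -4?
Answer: -17589/1290416986 ≈ -1.3630e-5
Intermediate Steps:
F(W) = 32 (F(W) = -8*(-4) = 32)
E(g) = -160 - 5*g² (E(g) = (32 + g²)*(-5) = -160 - 5*g²)
1/(1/(-12932 - 4657) + E(-121)) = 1/(1/(-12932 - 4657) + (-160 - 5*(-121)²)) = 1/(1/(-17589) + (-160 - 5*14641)) = 1/(-1/17589 + (-160 - 73205)) = 1/(-1/17589 - 73365) = 1/(-1290416986/17589) = -17589/1290416986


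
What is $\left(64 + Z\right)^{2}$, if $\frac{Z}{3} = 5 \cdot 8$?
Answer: $33856$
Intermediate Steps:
$Z = 120$ ($Z = 3 \cdot 5 \cdot 8 = 3 \cdot 40 = 120$)
$\left(64 + Z\right)^{2} = \left(64 + 120\right)^{2} = 184^{2} = 33856$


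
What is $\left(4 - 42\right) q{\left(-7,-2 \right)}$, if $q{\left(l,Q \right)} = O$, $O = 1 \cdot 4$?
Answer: $-152$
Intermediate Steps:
$O = 4$
$q{\left(l,Q \right)} = 4$
$\left(4 - 42\right) q{\left(-7,-2 \right)} = \left(4 - 42\right) 4 = \left(-38\right) 4 = -152$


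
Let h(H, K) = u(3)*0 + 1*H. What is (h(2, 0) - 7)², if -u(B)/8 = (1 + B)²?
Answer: 25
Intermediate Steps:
u(B) = -8*(1 + B)²
h(H, K) = H (h(H, K) = -8*(1 + 3)²*0 + 1*H = -8*4²*0 + H = -8*16*0 + H = -128*0 + H = 0 + H = H)
(h(2, 0) - 7)² = (2 - 7)² = (-5)² = 25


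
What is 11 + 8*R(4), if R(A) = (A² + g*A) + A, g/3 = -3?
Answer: -117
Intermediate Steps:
g = -9 (g = 3*(-3) = -9)
R(A) = A² - 8*A (R(A) = (A² - 9*A) + A = A² - 8*A)
11 + 8*R(4) = 11 + 8*(4*(-8 + 4)) = 11 + 8*(4*(-4)) = 11 + 8*(-16) = 11 - 128 = -117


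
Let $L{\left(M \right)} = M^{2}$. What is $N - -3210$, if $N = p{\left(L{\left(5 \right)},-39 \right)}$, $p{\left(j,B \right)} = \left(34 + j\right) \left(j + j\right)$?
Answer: $6160$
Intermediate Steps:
$p{\left(j,B \right)} = 2 j \left(34 + j\right)$ ($p{\left(j,B \right)} = \left(34 + j\right) 2 j = 2 j \left(34 + j\right)$)
$N = 2950$ ($N = 2 \cdot 5^{2} \left(34 + 5^{2}\right) = 2 \cdot 25 \left(34 + 25\right) = 2 \cdot 25 \cdot 59 = 2950$)
$N - -3210 = 2950 - -3210 = 2950 + 3210 = 6160$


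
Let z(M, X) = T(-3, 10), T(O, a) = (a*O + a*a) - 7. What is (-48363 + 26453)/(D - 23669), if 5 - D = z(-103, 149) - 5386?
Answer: 21910/18341 ≈ 1.1946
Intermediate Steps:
T(O, a) = -7 + a² + O*a (T(O, a) = (O*a + a²) - 7 = (a² + O*a) - 7 = -7 + a² + O*a)
z(M, X) = 63 (z(M, X) = -7 + 10² - 3*10 = -7 + 100 - 30 = 63)
D = 5328 (D = 5 - (63 - 5386) = 5 - 1*(-5323) = 5 + 5323 = 5328)
(-48363 + 26453)/(D - 23669) = (-48363 + 26453)/(5328 - 23669) = -21910/(-18341) = -21910*(-1/18341) = 21910/18341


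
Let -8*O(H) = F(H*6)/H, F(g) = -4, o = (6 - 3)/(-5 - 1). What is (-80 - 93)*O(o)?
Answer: 173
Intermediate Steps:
o = -1/2 (o = 3/(-6) = 3*(-1/6) = -1/2 ≈ -0.50000)
O(H) = 1/(2*H) (O(H) = -(-1)/(2*H) = 1/(2*H))
(-80 - 93)*O(o) = (-80 - 93)*(1/(2*(-1/2))) = -173*(-2)/2 = -173*(-1) = 173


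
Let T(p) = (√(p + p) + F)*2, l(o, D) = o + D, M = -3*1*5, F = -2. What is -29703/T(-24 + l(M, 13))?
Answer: 29703/56 + 29703*I*√13/56 ≈ 530.41 + 1912.4*I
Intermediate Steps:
M = -15 (M = -3*5 = -15)
l(o, D) = D + o
T(p) = -4 + 2*√2*√p (T(p) = (√(p + p) - 2)*2 = (√(2*p) - 2)*2 = (√2*√p - 2)*2 = (-2 + √2*√p)*2 = -4 + 2*√2*√p)
-29703/T(-24 + l(M, 13)) = -29703/(-4 + 2*√2*√(-24 + (13 - 15))) = -29703/(-4 + 2*√2*√(-24 - 2)) = -29703/(-4 + 2*√2*√(-26)) = -29703/(-4 + 2*√2*(I*√26)) = -29703/(-4 + 4*I*√13)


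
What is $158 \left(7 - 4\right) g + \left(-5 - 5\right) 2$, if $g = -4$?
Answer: $-1916$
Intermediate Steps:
$158 \left(7 - 4\right) g + \left(-5 - 5\right) 2 = 158 \left(7 - 4\right) \left(-4\right) + \left(-5 - 5\right) 2 = 158 \cdot 3 \left(-4\right) - 20 = 158 \left(-12\right) - 20 = -1896 - 20 = -1916$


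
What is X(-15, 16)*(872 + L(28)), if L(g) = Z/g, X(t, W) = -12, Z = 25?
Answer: -73323/7 ≈ -10475.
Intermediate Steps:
L(g) = 25/g
X(-15, 16)*(872 + L(28)) = -12*(872 + 25/28) = -12*24441/28 = -73323/7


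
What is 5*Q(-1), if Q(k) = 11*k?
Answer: -55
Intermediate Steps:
5*Q(-1) = 5*(11*(-1)) = 5*(-11) = -55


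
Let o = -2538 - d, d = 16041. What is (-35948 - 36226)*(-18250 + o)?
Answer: 2658096246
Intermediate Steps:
o = -18579 (o = -2538 - 1*16041 = -2538 - 16041 = -18579)
(-35948 - 36226)*(-18250 + o) = (-35948 - 36226)*(-18250 - 18579) = -72174*(-36829) = 2658096246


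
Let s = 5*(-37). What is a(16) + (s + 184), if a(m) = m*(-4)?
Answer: -65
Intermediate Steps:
s = -185
a(m) = -4*m
a(16) + (s + 184) = -4*16 + (-185 + 184) = -64 - 1 = -65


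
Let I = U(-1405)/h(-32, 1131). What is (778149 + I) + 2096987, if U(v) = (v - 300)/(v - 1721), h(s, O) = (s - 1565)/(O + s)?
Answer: 14353315318397/4992222 ≈ 2.8751e+6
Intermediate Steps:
h(s, O) = (-1565 + s)/(O + s)
U(v) = (-300 + v)/(-1721 + v)
I = -1873795/4992222 (I = ((-300 - 1405)/(-1721 - 1405))/(((-1565 - 32)/(1131 - 32))) = (-1705/(-3126))/((-1597/1099)) = (-1/3126*(-1705))/(((1/1099)*(-1597))) = 1705/(3126*(-1597/1099)) = (1705/3126)*(-1099/1597) = -1873795/4992222 ≈ -0.37534)
(778149 + I) + 2096987 = (778149 - 1873795/4992222) + 2096987 = 3884690683283/4992222 + 2096987 = 14353315318397/4992222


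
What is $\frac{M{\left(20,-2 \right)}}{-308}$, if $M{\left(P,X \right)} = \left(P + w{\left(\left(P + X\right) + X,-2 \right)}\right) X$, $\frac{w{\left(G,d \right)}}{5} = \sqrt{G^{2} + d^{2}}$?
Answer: $\frac{10}{77} + \frac{5 \sqrt{65}}{77} \approx 0.65339$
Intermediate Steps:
$w{\left(G,d \right)} = 5 \sqrt{G^{2} + d^{2}}$
$M{\left(P,X \right)} = X \left(P + 5 \sqrt{4 + \left(P + 2 X\right)^{2}}\right)$ ($M{\left(P,X \right)} = \left(P + 5 \sqrt{\left(\left(P + X\right) + X\right)^{2} + \left(-2\right)^{2}}\right) X = \left(P + 5 \sqrt{\left(P + 2 X\right)^{2} + 4}\right) X = \left(P + 5 \sqrt{4 + \left(P + 2 X\right)^{2}}\right) X = X \left(P + 5 \sqrt{4 + \left(P + 2 X\right)^{2}}\right)$)
$\frac{M{\left(20,-2 \right)}}{-308} = \frac{\left(-2\right) \left(20 + 5 \sqrt{4 + \left(20 + 2 \left(-2\right)\right)^{2}}\right)}{-308} = - 2 \left(20 + 5 \sqrt{4 + \left(20 - 4\right)^{2}}\right) \left(- \frac{1}{308}\right) = - 2 \left(20 + 5 \sqrt{4 + 16^{2}}\right) \left(- \frac{1}{308}\right) = - 2 \left(20 + 5 \sqrt{4 + 256}\right) \left(- \frac{1}{308}\right) = - 2 \left(20 + 5 \sqrt{260}\right) \left(- \frac{1}{308}\right) = - 2 \left(20 + 5 \cdot 2 \sqrt{65}\right) \left(- \frac{1}{308}\right) = - 2 \left(20 + 10 \sqrt{65}\right) \left(- \frac{1}{308}\right) = \left(-40 - 20 \sqrt{65}\right) \left(- \frac{1}{308}\right) = \frac{10}{77} + \frac{5 \sqrt{65}}{77}$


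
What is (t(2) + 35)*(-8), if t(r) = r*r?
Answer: -312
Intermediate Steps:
t(r) = r²
(t(2) + 35)*(-8) = (2² + 35)*(-8) = (4 + 35)*(-8) = 39*(-8) = -312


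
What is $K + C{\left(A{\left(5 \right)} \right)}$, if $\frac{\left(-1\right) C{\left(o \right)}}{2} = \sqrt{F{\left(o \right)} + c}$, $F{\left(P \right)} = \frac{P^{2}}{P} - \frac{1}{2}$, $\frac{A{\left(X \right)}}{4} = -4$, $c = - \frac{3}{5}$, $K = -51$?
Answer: $-51 - \frac{3 i \sqrt{190}}{5} \approx -51.0 - 8.2704 i$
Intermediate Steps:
$c = - \frac{3}{5}$ ($c = \left(-3\right) \frac{1}{5} = - \frac{3}{5} \approx -0.6$)
$A{\left(X \right)} = -16$ ($A{\left(X \right)} = 4 \left(-4\right) = -16$)
$F{\left(P \right)} = - \frac{1}{2} + P$ ($F{\left(P \right)} = P - \frac{1}{2} = - \frac{1}{2} + P$)
$C{\left(o \right)} = - 2 \sqrt{- \frac{11}{10} + o}$ ($C{\left(o \right)} = - 2 \sqrt{\left(- \frac{1}{2} + o\right) - \frac{3}{5}} = - 2 \sqrt{- \frac{11}{10} + o}$)
$K + C{\left(A{\left(5 \right)} \right)} = -51 - \frac{\sqrt{-110 + 100 \left(-16\right)}}{5} = -51 - \frac{\sqrt{-110 - 1600}}{5} = -51 - \frac{\sqrt{-1710}}{5} = -51 - \frac{3 i \sqrt{190}}{5}$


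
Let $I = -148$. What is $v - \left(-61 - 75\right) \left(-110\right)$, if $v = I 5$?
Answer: $-15700$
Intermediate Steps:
$v = -740$ ($v = \left(-148\right) 5 = -740$)
$v - \left(-61 - 75\right) \left(-110\right) = -740 - \left(-61 - 75\right) \left(-110\right) = -740 - \left(-136\right) \left(-110\right) = -740 - 14960 = -15700$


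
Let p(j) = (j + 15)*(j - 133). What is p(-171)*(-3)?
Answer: -142272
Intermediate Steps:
p(j) = (-133 + j)*(15 + j) (p(j) = (15 + j)*(-133 + j) = (-133 + j)*(15 + j))
p(-171)*(-3) = (-1995 + (-171)² - 118*(-171))*(-3) = (-1995 + 29241 + 20178)*(-3) = 47424*(-3) = -142272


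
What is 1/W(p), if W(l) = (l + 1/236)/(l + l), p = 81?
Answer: 38232/19117 ≈ 1.9999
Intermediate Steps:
W(l) = (1/236 + l)/(2*l) (W(l) = (l + 1/236)/((2*l)) = (1/236 + l)*(1/(2*l)) = (1/236 + l)/(2*l))
1/W(p) = 1/((1/472)*(1 + 236*81)/81) = 1/((1/472)*(1/81)*(1 + 19116)) = 1/((1/472)*(1/81)*19117) = 1/(19117/38232) = 38232/19117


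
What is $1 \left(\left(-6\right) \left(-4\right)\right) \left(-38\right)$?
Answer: $-912$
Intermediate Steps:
$1 \left(\left(-6\right) \left(-4\right)\right) \left(-38\right) = 1 \cdot 24 \left(-38\right) = 24 \left(-38\right) = -912$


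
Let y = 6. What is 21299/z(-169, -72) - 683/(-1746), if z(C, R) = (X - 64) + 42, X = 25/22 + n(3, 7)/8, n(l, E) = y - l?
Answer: -1090439101/1049346 ≈ -1039.2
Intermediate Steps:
n(l, E) = 6 - l
X = 133/88 (X = 25/22 + (6 - 1*3)/8 = 25*(1/22) + (6 - 3)*(⅛) = 25/22 + 3*(⅛) = 25/22 + 3/8 = 133/88 ≈ 1.5114)
z(C, R) = -1803/88 (z(C, R) = (133/88 - 64) + 42 = -5499/88 + 42 = -1803/88)
21299/z(-169, -72) - 683/(-1746) = 21299/(-1803/88) - 683/(-1746) = 21299*(-88/1803) - 683*(-1/1746) = -1874312/1803 + 683/1746 = -1090439101/1049346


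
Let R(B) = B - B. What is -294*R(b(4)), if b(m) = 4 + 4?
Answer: 0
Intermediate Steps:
b(m) = 8
R(B) = 0
-294*R(b(4)) = -294*0 = 0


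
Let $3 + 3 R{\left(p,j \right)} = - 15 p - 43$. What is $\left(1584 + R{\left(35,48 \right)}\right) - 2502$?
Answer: $- \frac{3325}{3} \approx -1108.3$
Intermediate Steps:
$R{\left(p,j \right)} = - \frac{46}{3} - 5 p$ ($R{\left(p,j \right)} = -1 + \frac{- 15 p - 43}{3} = -1 + \frac{-43 - 15 p}{3} = -1 - \left(\frac{43}{3} + 5 p\right) = - \frac{46}{3} - 5 p$)
$\left(1584 + R{\left(35,48 \right)}\right) - 2502 = \left(1584 - \frac{571}{3}\right) - 2502 = \frac{4181}{3} - 2502 = - \frac{3325}{3}$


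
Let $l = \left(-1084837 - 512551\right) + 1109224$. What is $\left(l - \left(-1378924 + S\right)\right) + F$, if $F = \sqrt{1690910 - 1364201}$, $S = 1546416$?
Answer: $-655656 + 3 \sqrt{36301} \approx -6.5508 \cdot 10^{5}$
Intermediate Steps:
$F = 3 \sqrt{36301}$ ($F = \sqrt{326709} = 3 \sqrt{36301} \approx 571.58$)
$l = -488164$ ($l = -1597388 + 1109224 = -488164$)
$\left(l - \left(-1378924 + S\right)\right) + F = \left(-488164 + \left(1378924 - 1546416\right)\right) + 3 \sqrt{36301} = \left(-488164 - 167492\right) + 3 \sqrt{36301} = -655656 + 3 \sqrt{36301}$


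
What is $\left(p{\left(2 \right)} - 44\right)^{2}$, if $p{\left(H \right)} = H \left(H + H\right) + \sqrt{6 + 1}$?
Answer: $\left(36 - \sqrt{7}\right)^{2} \approx 1112.5$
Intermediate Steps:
$p{\left(H \right)} = \sqrt{7} + 2 H^{2}$ ($p{\left(H \right)} = H 2 H + \sqrt{7} = 2 H^{2} + \sqrt{7} = \sqrt{7} + 2 H^{2}$)
$\left(p{\left(2 \right)} - 44\right)^{2} = \left(\left(\sqrt{7} + 2 \cdot 2^{2}\right) - 44\right)^{2} = \left(\left(\sqrt{7} + 2 \cdot 4\right) - 44\right)^{2} = \left(\left(\sqrt{7} + 8\right) - 44\right)^{2} = \left(\left(8 + \sqrt{7}\right) - 44\right)^{2} = \left(-36 + \sqrt{7}\right)^{2}$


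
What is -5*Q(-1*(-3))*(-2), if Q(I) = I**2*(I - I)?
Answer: 0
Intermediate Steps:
Q(I) = 0 (Q(I) = I**2*0 = 0)
-5*Q(-1*(-3))*(-2) = -5*0*(-2) = 0*(-2) = 0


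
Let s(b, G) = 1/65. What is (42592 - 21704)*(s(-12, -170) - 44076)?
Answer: -59842845832/65 ≈ -9.2066e+8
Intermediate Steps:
s(b, G) = 1/65
(42592 - 21704)*(s(-12, -170) - 44076) = (42592 - 21704)*(1/65 - 44076) = 20888*(-2864939/65) = -59842845832/65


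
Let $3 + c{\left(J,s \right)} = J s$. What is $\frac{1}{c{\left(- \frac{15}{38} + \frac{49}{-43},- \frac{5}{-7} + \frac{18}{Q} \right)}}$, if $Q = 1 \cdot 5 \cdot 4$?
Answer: $- \frac{114380}{626431} \approx -0.18259$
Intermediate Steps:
$Q = 20$ ($Q = 5 \cdot 4 = 20$)
$c{\left(J,s \right)} = -3 + J s$
$\frac{1}{c{\left(- \frac{15}{38} + \frac{49}{-43},- \frac{5}{-7} + \frac{18}{Q} \right)}} = \frac{1}{-3 + \left(- \frac{15}{38} + \frac{49}{-43}\right) \left(- \frac{5}{-7} + \frac{18}{20}\right)} = \frac{1}{-3 + \left(\left(-15\right) \frac{1}{38} + 49 \left(- \frac{1}{43}\right)\right) \left(\left(-5\right) \left(- \frac{1}{7}\right) + 18 \cdot \frac{1}{20}\right)} = \frac{1}{-3 + \left(- \frac{15}{38} - \frac{49}{43}\right) \left(\frac{5}{7} + \frac{9}{10}\right)} = \frac{1}{-3 - \frac{283291}{114380}} = \frac{1}{- \frac{626431}{114380}} = - \frac{114380}{626431}$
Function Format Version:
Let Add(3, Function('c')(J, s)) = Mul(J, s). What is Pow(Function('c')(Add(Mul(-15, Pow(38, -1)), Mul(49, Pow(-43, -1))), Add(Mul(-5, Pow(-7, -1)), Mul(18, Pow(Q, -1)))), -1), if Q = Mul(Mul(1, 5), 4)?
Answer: Rational(-114380, 626431) ≈ -0.18259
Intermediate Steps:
Q = 20 (Q = Mul(5, 4) = 20)
Function('c')(J, s) = Add(-3, Mul(J, s))
Pow(Function('c')(Add(Mul(-15, Pow(38, -1)), Mul(49, Pow(-43, -1))), Add(Mul(-5, Pow(-7, -1)), Mul(18, Pow(Q, -1)))), -1) = Pow(Add(-3, Mul(Add(Mul(-15, Pow(38, -1)), Mul(49, Pow(-43, -1))), Add(Mul(-5, Pow(-7, -1)), Mul(18, Pow(20, -1))))), -1) = Pow(Add(-3, Mul(Add(Mul(-15, Rational(1, 38)), Mul(49, Rational(-1, 43))), Add(Mul(-5, Rational(-1, 7)), Mul(18, Rational(1, 20))))), -1) = Pow(Add(-3, Mul(Add(Rational(-15, 38), Rational(-49, 43)), Add(Rational(5, 7), Rational(9, 10)))), -1) = Pow(Add(-3, Mul(Rational(-2507, 1634), Rational(113, 70))), -1) = Pow(Add(-3, Rational(-283291, 114380)), -1) = Pow(Rational(-626431, 114380), -1) = Rational(-114380, 626431)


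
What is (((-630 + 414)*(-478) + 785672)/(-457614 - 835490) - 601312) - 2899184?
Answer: -565813283563/161638 ≈ -3.5005e+6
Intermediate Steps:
(((-630 + 414)*(-478) + 785672)/(-457614 - 835490) - 601312) - 2899184 = ((-216*(-478) + 785672)/(-1293104) - 601312) - 2899184 = ((103248 + 785672)*(-1/1293104) - 601312) - 2899184 = (888920*(-1/1293104) - 601312) - 2899184 = (-111115/161638 - 601312) - 2899184 = -97194980171/161638 - 2899184 = -565813283563/161638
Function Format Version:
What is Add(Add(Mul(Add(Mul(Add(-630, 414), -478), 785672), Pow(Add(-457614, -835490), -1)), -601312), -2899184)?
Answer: Rational(-565813283563, 161638) ≈ -3.5005e+6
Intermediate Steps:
Add(Add(Mul(Add(Mul(Add(-630, 414), -478), 785672), Pow(Add(-457614, -835490), -1)), -601312), -2899184) = Add(Add(Mul(Add(Mul(-216, -478), 785672), Pow(-1293104, -1)), -601312), -2899184) = Add(Add(Mul(Add(103248, 785672), Rational(-1, 1293104)), -601312), -2899184) = Add(Add(Mul(888920, Rational(-1, 1293104)), -601312), -2899184) = Add(Add(Rational(-111115, 161638), -601312), -2899184) = Add(Rational(-97194980171, 161638), -2899184) = Rational(-565813283563, 161638)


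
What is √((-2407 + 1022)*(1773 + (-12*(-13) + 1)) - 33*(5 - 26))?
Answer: I*√2672357 ≈ 1634.7*I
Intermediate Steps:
√((-2407 + 1022)*(1773 + (-12*(-13) + 1)) - 33*(5 - 26)) = √(-1385*(1773 + (156 + 1)) - 33*(-21)) = √(-1385*(1773 + 157) + 693) = √(-1385*1930 + 693) = √(-2673050 + 693) = √(-2672357) = I*√2672357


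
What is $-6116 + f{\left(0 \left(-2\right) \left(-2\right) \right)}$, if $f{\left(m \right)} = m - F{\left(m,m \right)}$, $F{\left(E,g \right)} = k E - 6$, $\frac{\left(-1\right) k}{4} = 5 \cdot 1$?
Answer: $-6110$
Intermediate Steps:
$k = -20$ ($k = - 4 \cdot 5 \cdot 1 = \left(-4\right) 5 = -20$)
$F{\left(E,g \right)} = -6 - 20 E$ ($F{\left(E,g \right)} = - 20 E - 6 = -6 - 20 E$)
$f{\left(m \right)} = 6 + 21 m$ ($f{\left(m \right)} = m - \left(-6 - 20 m\right) = m + \left(6 + 20 m\right) = 6 + 21 m$)
$-6116 + f{\left(0 \left(-2\right) \left(-2\right) \right)} = -6116 + \left(6 + 21 \cdot 0 \left(-2\right) \left(-2\right)\right) = -6116 + \left(6 + 21 \cdot 0 \left(-2\right)\right) = -6116 + \left(6 + 21 \cdot 0\right) = -6116 + \left(6 + 0\right) = -6116 + 6 = -6110$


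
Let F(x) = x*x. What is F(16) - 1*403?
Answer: -147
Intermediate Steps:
F(x) = x**2
F(16) - 1*403 = 16**2 - 1*403 = 256 - 403 = -147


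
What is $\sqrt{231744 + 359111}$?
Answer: $\sqrt{590855} \approx 768.67$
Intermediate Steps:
$\sqrt{231744 + 359111} = \sqrt{590855}$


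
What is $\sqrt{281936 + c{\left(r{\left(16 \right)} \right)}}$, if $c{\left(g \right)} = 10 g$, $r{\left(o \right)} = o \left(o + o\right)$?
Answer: $4 \sqrt{17941} \approx 535.78$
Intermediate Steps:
$r{\left(o \right)} = 2 o^{2}$ ($r{\left(o \right)} = o 2 o = 2 o^{2}$)
$\sqrt{281936 + c{\left(r{\left(16 \right)} \right)}} = \sqrt{281936 + 10 \cdot 2 \cdot 16^{2}} = \sqrt{281936 + 10 \cdot 2 \cdot 256} = \sqrt{281936 + 10 \cdot 512} = \sqrt{281936 + 5120} = \sqrt{287056} = 4 \sqrt{17941}$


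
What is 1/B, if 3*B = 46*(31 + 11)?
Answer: 1/644 ≈ 0.0015528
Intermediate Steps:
B = 644 (B = (46*(31 + 11))/3 = (46*42)/3 = (⅓)*1932 = 644)
1/B = 1/644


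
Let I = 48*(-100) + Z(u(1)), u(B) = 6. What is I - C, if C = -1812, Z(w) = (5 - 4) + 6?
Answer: -2981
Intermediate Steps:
Z(w) = 7 (Z(w) = 1 + 6 = 7)
I = -4793 (I = 48*(-100) + 7 = -4800 + 7 = -4793)
I - C = -4793 - 1*(-1812) = -4793 + 1812 = -2981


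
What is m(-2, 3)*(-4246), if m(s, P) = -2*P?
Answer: 25476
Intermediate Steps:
m(-2, 3)*(-4246) = -2*3*(-4246) = -6*(-4246) = 25476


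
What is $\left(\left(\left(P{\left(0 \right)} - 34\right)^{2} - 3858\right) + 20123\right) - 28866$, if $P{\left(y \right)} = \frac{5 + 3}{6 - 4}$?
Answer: $-11701$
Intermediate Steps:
$P{\left(y \right)} = 4$ ($P{\left(y \right)} = \frac{8}{2} = 8 \cdot \frac{1}{2} = 4$)
$\left(\left(\left(P{\left(0 \right)} - 34\right)^{2} - 3858\right) + 20123\right) - 28866 = \left(\left(\left(4 - 34\right)^{2} - 3858\right) + 20123\right) - 28866 = \left(\left(\left(-30\right)^{2} - 3858\right) + 20123\right) - 28866 = \left(\left(900 - 3858\right) + 20123\right) - 28866 = \left(-2958 + 20123\right) - 28866 = 17165 - 28866 = -11701$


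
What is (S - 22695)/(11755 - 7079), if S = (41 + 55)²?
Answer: -13479/4676 ≈ -2.8826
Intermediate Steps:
S = 9216 (S = 96² = 9216)
(S - 22695)/(11755 - 7079) = (9216 - 22695)/(11755 - 7079) = -13479/4676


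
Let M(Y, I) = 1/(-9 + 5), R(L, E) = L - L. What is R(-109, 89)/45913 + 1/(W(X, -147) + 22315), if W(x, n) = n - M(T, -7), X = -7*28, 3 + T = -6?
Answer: 4/88673 ≈ 4.5110e-5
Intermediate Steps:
T = -9 (T = -3 - 6 = -9)
R(L, E) = 0
M(Y, I) = -¼ (M(Y, I) = 1/(-4) = -¼)
X = -196
W(x, n) = ¼ + n (W(x, n) = n - 1*(-¼) = n + ¼ = ¼ + n)
R(-109, 89)/45913 + 1/(W(X, -147) + 22315) = 0/45913 + 1/((¼ - 147) + 22315) = 0*(1/45913) + 1/(-587/4 + 22315) = 0 + 1/(88673/4) = 0 + 4/88673 = 4/88673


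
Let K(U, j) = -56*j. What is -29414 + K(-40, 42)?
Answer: -31766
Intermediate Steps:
-29414 + K(-40, 42) = -29414 - 56*42 = -29414 - 2352 = -31766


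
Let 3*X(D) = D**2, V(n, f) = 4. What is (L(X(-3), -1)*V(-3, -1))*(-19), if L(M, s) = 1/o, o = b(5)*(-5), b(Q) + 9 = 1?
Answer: -19/10 ≈ -1.9000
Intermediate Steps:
X(D) = D**2/3
b(Q) = -8 (b(Q) = -9 + 1 = -8)
o = 40 (o = -8*(-5) = 40)
L(M, s) = 1/40
(L(X(-3), -1)*V(-3, -1))*(-19) = ((1/40)*4)*(-19) = (1/10)*(-19) = -19/10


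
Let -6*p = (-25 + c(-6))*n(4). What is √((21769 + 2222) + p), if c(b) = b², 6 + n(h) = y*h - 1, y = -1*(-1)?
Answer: √95986/2 ≈ 154.91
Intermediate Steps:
y = 1
n(h) = -7 + h (n(h) = -6 + (1*h - 1) = -6 + (h - 1) = -6 + (-1 + h) = -7 + h)
p = 11/2 (p = -(-25 + (-6)²)*(-7 + 4)/6 = -(-25 + 36)*(-3)/6 = -11*(-3)/6 = -⅙*(-33) = 11/2 ≈ 5.5000)
√((21769 + 2222) + p) = √((21769 + 2222) + 11/2) = √(23991 + 11/2) = √(47993/2) = √95986/2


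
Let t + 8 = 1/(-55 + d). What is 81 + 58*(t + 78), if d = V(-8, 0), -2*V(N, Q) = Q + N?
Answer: 211133/51 ≈ 4139.9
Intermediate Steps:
V(N, Q) = -N/2 - Q/2 (V(N, Q) = -(Q + N)/2 = -(N + Q)/2 = -N/2 - Q/2)
d = 4 (d = -½*(-8) - ½*0 = 4 + 0 = 4)
t = -409/51 (t = -8 + 1/(-55 + 4) = -8 + 1/(-51) = -8 - 1/51 = -409/51 ≈ -8.0196)
81 + 58*(t + 78) = 81 + 58*(-409/51 + 78) = 81 + 58*(3569/51) = 81 + 207002/51 = 211133/51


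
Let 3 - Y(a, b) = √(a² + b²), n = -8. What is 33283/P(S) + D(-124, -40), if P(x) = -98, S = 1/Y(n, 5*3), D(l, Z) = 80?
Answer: -25443/98 ≈ -259.62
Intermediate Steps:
Y(a, b) = 3 - √(a² + b²)
S = -1/14 (S = 1/(3 - √((-8)² + (5*3)²)) = 1/(3 - √(64 + 15²)) = 1/(3 - √(64 + 225)) = 1/(3 - √289) = 1/(3 - 1*17) = 1/(3 - 17) = 1/(-14) = -1/14 ≈ -0.071429)
33283/P(S) + D(-124, -40) = 33283/(-98) + 80 = 33283*(-1/98) + 80 = -33283/98 + 80 = -25443/98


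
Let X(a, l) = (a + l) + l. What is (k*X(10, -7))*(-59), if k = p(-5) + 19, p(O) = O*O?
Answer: 10384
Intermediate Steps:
p(O) = O²
X(a, l) = a + 2*l
k = 44 (k = (-5)² + 19 = 25 + 19 = 44)
(k*X(10, -7))*(-59) = (44*(10 + 2*(-7)))*(-59) = (44*(10 - 14))*(-59) = (44*(-4))*(-59) = -176*(-59) = 10384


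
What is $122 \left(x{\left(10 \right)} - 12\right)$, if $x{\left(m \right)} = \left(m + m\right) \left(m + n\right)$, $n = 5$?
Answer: $35136$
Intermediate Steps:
$x{\left(m \right)} = 2 m \left(5 + m\right)$ ($x{\left(m \right)} = \left(m + m\right) \left(m + 5\right) = 2 m \left(5 + m\right)$)
$122 \left(x{\left(10 \right)} - 12\right) = 122 \left(2 \cdot 10 \left(5 + 10\right) - 12\right) = 122 \left(2 \cdot 10 \cdot 15 - 12\right) = 122 \left(300 - 12\right) = 122 \cdot 288 = 35136$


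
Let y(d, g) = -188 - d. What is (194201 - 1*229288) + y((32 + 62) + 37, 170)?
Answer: -35406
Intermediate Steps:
(194201 - 1*229288) + y((32 + 62) + 37, 170) = (194201 - 1*229288) + (-188 - ((32 + 62) + 37)) = (194201 - 229288) + (-188 - (94 + 37)) = -35087 + (-188 - 1*131) = -35087 + (-188 - 131) = -35087 - 319 = -35406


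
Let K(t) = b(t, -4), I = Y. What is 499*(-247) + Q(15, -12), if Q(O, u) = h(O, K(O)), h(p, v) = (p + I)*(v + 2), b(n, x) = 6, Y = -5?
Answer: -123173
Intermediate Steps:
I = -5
K(t) = 6
h(p, v) = (-5 + p)*(2 + v) (h(p, v) = (p - 5)*(v + 2) = (-5 + p)*(2 + v))
Q(O, u) = -40 + 8*O (Q(O, u) = -10 - 5*6 + 2*O + O*6 = -10 - 30 + 2*O + 6*O = -40 + 8*O)
499*(-247) + Q(15, -12) = 499*(-247) + (-40 + 8*15) = -123253 + (-40 + 120) = -123253 + 80 = -123173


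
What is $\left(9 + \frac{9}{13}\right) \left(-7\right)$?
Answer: $- \frac{882}{13} \approx -67.846$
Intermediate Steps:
$\left(9 + \frac{9}{13}\right) \left(-7\right) = \frac{126}{13} \left(-7\right) = - \frac{882}{13}$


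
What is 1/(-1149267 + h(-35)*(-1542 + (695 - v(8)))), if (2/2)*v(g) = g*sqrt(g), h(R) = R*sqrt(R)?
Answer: -I/(560*sqrt(70) + 29645*sqrt(35) + 1149267*I) ≈ -8.4927e-7 - 1.3306e-7*I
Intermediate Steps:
h(R) = R**(3/2)
v(g) = g**(3/2) (v(g) = g*sqrt(g) = g**(3/2))
1/(-1149267 + h(-35)*(-1542 + (695 - v(8)))) = 1/(-1149267 + (-35)**(3/2)*(-1542 + (695 - 8**(3/2)))) = 1/(-1149267 + (-35*I*sqrt(35))*(-1542 + (695 - 16*sqrt(2)))) = 1/(-1149267 + (-35*I*sqrt(35))*(-847 - 16*sqrt(2))) = 1/(-1149267 - 35*I*sqrt(35)*(-847 - 16*sqrt(2)))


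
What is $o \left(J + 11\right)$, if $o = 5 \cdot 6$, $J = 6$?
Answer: $510$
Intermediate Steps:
$o = 30$
$o \left(J + 11\right) = 30 \left(6 + 11\right) = 30 \cdot 17 = 510$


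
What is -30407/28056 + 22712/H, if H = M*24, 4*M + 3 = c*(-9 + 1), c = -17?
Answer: 14593883/533064 ≈ 27.377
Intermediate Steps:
M = 133/4 (M = -¾ + (-17*(-9 + 1))/4 = -¾ + (-17*(-8))/4 = -¾ + (¼)*136 = -¾ + 34 = 133/4 ≈ 33.250)
H = 798 (H = (133/4)*24 = 798)
-30407/28056 + 22712/H = -30407/28056 + 22712/798 = -30407*1/28056 + 22712*(1/798) = -30407/28056 + 11356/399 = 14593883/533064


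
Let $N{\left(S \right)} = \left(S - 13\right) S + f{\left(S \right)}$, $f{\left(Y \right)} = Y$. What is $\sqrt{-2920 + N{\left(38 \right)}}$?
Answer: $2 i \sqrt{483} \approx 43.955 i$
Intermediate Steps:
$N{\left(S \right)} = S + S \left(-13 + S\right)$ ($N{\left(S \right)} = \left(S - 13\right) S + S = \left(-13 + S\right) S + S = S \left(-13 + S\right) + S = S + S \left(-13 + S\right)$)
$\sqrt{-2920 + N{\left(38 \right)}} = \sqrt{-2920 + 38 \left(-12 + 38\right)} = \sqrt{-2920 + 38 \cdot 26} = \sqrt{-2920 + 988} = \sqrt{-1932} = 2 i \sqrt{483}$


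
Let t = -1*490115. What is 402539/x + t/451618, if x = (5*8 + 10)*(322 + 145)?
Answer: 42587418213/2636320075 ≈ 16.154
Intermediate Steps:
t = -490115
x = 23350 (x = (40 + 10)*467 = 50*467 = 23350)
402539/x + t/451618 = 402539/23350 - 490115/451618 = 42587418213/2636320075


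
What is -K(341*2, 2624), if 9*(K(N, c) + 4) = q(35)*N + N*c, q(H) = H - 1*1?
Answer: -604240/3 ≈ -2.0141e+5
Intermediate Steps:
q(H) = -1 + H (q(H) = H - 1 = -1 + H)
K(N, c) = -4 + 34*N/9 + N*c/9 (K(N, c) = -4 + ((-1 + 35)*N + N*c)/9 = -4 + (34*N + N*c)/9 = -4 + (34*N/9 + N*c/9) = -4 + 34*N/9 + N*c/9)
-K(341*2, 2624) = -(-4 + 34*(341*2)/9 + (⅑)*(341*2)*2624) = -(-4 + (34/9)*682 + (⅑)*682*2624) = -(-4 + 23188/9 + 1789568/9) = -1*604240/3 = -604240/3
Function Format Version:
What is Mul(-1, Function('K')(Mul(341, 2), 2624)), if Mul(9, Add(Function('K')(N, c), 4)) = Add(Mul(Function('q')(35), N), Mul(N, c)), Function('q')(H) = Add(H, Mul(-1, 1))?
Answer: Rational(-604240, 3) ≈ -2.0141e+5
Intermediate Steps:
Function('q')(H) = Add(-1, H) (Function('q')(H) = Add(H, -1) = Add(-1, H))
Function('K')(N, c) = Add(-4, Mul(Rational(34, 9), N), Mul(Rational(1, 9), N, c)) (Function('K')(N, c) = Add(-4, Mul(Rational(1, 9), Add(Mul(Add(-1, 35), N), Mul(N, c)))) = Add(-4, Mul(Rational(1, 9), Add(Mul(34, N), Mul(N, c)))) = Add(-4, Add(Mul(Rational(34, 9), N), Mul(Rational(1, 9), N, c))) = Add(-4, Mul(Rational(34, 9), N), Mul(Rational(1, 9), N, c)))
Mul(-1, Function('K')(Mul(341, 2), 2624)) = Mul(-1, Add(-4, Mul(Rational(34, 9), Mul(341, 2)), Mul(Rational(1, 9), Mul(341, 2), 2624))) = Mul(-1, Add(-4, Mul(Rational(34, 9), 682), Mul(Rational(1, 9), 682, 2624))) = Mul(-1, Add(-4, Rational(23188, 9), Rational(1789568, 9))) = Mul(-1, Rational(604240, 3)) = Rational(-604240, 3)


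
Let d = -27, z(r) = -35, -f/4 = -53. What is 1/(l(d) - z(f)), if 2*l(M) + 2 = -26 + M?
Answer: 2/15 ≈ 0.13333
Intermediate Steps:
f = 212 (f = -4*(-53) = 212)
l(M) = -14 + M/2 (l(M) = -1 + (-26 + M)/2 = -1 + (-13 + M/2) = -14 + M/2)
1/(l(d) - z(f)) = 1/((-14 + (½)*(-27)) - 1*(-35)) = 1/((-14 - 27/2) + 35) = 1/(-55/2 + 35) = 1/(15/2) = 2/15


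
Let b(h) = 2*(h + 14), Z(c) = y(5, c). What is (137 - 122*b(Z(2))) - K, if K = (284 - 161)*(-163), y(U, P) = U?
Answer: 15550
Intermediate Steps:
Z(c) = 5
b(h) = 28 + 2*h (b(h) = 2*(14 + h) = 28 + 2*h)
K = -20049 (K = 123*(-163) = -20049)
(137 - 122*b(Z(2))) - K = (137 - 122*(28 + 2*5)) - 1*(-20049) = (137 - 122*(28 + 10)) + 20049 = (137 - 122*38) + 20049 = (137 - 4636) + 20049 = -4499 + 20049 = 15550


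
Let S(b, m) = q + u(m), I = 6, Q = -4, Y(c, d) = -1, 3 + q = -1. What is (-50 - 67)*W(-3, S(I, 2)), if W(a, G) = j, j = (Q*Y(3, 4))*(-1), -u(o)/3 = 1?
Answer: 468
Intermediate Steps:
q = -4 (q = -3 - 1 = -4)
u(o) = -3 (u(o) = -3*1 = -3)
S(b, m) = -7 (S(b, m) = -4 - 3 = -7)
j = -4 (j = -4*(-1)*(-1) = 4*(-1) = -4)
W(a, G) = -4
(-50 - 67)*W(-3, S(I, 2)) = (-50 - 67)*(-4) = -117*(-4) = 468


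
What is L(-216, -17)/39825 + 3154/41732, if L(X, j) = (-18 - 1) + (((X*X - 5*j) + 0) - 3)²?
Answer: 202580448379/3693282 ≈ 54851.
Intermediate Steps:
L(X, j) = -19 + (-3 + X² - 5*j)² (L(X, j) = -19 + (((X² - 5*j) + 0) - 3)² = -19 + ((X² - 5*j) - 3)² = -19 + (-3 + X² - 5*j)²)
L(-216, -17)/39825 + 3154/41732 = (-19 + (3 - 1*(-216)² + 5*(-17))²)/39825 + 3154/41732 = (-19 + (3 - 1*46656 - 85)²)*(1/39825) + 3154*(1/41732) = (-19 + (3 - 46656 - 85)²)*(1/39825) + 1577/20866 = (-19 + (-46738)²)*(1/39825) + 1577/20866 = (-19 + 2184440644)*(1/39825) + 1577/20866 = 2184440625*(1/39825) + 1577/20866 = 9708625/177 + 1577/20866 = 202580448379/3693282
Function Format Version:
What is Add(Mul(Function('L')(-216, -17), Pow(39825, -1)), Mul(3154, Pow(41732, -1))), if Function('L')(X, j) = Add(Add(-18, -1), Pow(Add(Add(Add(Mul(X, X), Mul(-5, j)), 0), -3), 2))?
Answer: Rational(202580448379, 3693282) ≈ 54851.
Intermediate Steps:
Function('L')(X, j) = Add(-19, Pow(Add(-3, Pow(X, 2), Mul(-5, j)), 2)) (Function('L')(X, j) = Add(-19, Pow(Add(Add(Add(Pow(X, 2), Mul(-5, j)), 0), -3), 2)) = Add(-19, Pow(Add(Add(Pow(X, 2), Mul(-5, j)), -3), 2)) = Add(-19, Pow(Add(-3, Pow(X, 2), Mul(-5, j)), 2)))
Add(Mul(Function('L')(-216, -17), Pow(39825, -1)), Mul(3154, Pow(41732, -1))) = Add(Mul(Add(-19, Pow(Add(3, Mul(-1, Pow(-216, 2)), Mul(5, -17)), 2)), Pow(39825, -1)), Mul(3154, Pow(41732, -1))) = Add(Mul(Add(-19, Pow(Add(3, Mul(-1, 46656), -85), 2)), Rational(1, 39825)), Mul(3154, Rational(1, 41732))) = Add(Mul(Add(-19, Pow(Add(3, -46656, -85), 2)), Rational(1, 39825)), Rational(1577, 20866)) = Add(Mul(Add(-19, Pow(-46738, 2)), Rational(1, 39825)), Rational(1577, 20866)) = Add(Mul(Add(-19, 2184440644), Rational(1, 39825)), Rational(1577, 20866)) = Add(Mul(2184440625, Rational(1, 39825)), Rational(1577, 20866)) = Add(Rational(9708625, 177), Rational(1577, 20866)) = Rational(202580448379, 3693282)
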